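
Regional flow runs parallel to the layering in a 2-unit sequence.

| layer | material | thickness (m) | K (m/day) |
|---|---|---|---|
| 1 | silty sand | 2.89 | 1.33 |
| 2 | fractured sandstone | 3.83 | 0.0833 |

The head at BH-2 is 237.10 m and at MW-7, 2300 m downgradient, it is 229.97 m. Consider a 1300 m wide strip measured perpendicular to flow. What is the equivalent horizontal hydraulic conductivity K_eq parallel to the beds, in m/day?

Flow is parallel to layering, so each bed carries its own Darcy discharge and the transmissivities add.
Σ(K_i·b_i) = 1.33×2.89 + 0.0833×3.83 = 4.163 m²/day.
Total thickness b = 6.720 m, so K_eq = Σ(K_i·b_i)/b = 0.6195 m/day.

0.619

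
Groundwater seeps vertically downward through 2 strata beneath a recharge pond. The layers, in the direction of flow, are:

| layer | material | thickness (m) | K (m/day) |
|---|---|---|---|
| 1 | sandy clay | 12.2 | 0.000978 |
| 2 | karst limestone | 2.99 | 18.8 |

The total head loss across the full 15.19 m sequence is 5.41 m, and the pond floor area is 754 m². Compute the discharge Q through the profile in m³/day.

Flow is perpendicular to layering, so the layers act in series and the equivalent K is the thickness-weighted harmonic mean.
Total thickness L = 12.2 + 2.99 = 15.19 m.
Σ(b_i/K_i) = 12.2/0.000978 + 2.99/18.8 = 12475 d.
K_eq = L / Σ(b_i/K_i) = 15.19 / 12475 = 0.001218 m/day.
Q = K_eq · A · (Δh/L) = 0.001218 × 754 × (5.41/15.19) = 0.3270 m³/day.

0.327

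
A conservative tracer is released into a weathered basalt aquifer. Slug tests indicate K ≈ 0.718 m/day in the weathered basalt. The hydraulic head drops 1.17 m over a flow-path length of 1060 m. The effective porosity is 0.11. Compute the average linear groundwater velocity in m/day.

0.00720

Hydraulic gradient i = Δh / L = 1.17 / 1060 = 0.001104.
Darcy flux q = K · i = 0.7180 × 0.001104 = 0.0007925 m/day.
Seepage velocity v = q / n_e = 0.0007925 / 0.11 = 0.007205 m/day.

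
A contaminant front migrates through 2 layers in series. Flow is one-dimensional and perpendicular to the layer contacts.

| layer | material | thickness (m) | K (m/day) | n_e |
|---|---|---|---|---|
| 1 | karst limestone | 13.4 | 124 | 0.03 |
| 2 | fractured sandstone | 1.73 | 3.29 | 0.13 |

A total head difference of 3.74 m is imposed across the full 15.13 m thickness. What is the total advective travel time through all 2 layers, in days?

0.106

With flow normal to the layers, continuity requires the same specific discharge q through every layer.
Σ(b_i/K_i) = 13.4/124 + 1.73/3.29 = 0.6339 d.
q = Δh / Σ(b_i/K_i) = 3.74 / 0.6339 = 5.900 m/day.
In each layer the seepage velocity is v_i = q/n_i, so the layer transit time is t_i = b_i·n_i / q:
  layer 1 (karst limestone): t_1 = 13.4 × 0.03 / 5.900 = 0.06814 d
  layer 2 (fractured sandstone): t_2 = 1.73 × 0.13 / 5.900 = 0.03812 d
Total t = Σ t_i = 0.1063 days.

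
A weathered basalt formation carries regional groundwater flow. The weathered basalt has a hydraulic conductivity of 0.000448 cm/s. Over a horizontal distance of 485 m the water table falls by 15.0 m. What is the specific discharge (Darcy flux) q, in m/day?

Convert K: 0.000448 cm/s × 864 = 0.3871 m/day.
Hydraulic gradient i = Δh / L = 15.0 / 485 = 0.03093.
Specific discharge q = K · i = 0.3871 × 0.03093 = 0.01197 m/day.

0.0120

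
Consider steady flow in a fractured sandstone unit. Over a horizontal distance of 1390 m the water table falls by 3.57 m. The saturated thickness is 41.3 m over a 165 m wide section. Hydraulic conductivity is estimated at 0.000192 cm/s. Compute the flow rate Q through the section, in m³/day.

2.90

Convert K: 0.000192 cm/s × 864 = 0.1659 m/day.
Cross-sectional area A = 165 × 41.3 = 6814 m².
Hydraulic gradient i = Δh / L = 3.57 / 1390 = 0.002568.
Darcy's law: Q = K · A · i = 0.1659 × 6814 × 0.002568 = 2.903 m³/day.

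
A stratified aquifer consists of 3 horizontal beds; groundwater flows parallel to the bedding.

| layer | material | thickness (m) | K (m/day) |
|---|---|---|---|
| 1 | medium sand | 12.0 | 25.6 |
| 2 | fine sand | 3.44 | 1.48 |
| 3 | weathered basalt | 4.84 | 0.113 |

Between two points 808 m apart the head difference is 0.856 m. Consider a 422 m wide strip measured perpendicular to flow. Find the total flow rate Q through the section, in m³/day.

Flow is parallel to layering, so each bed carries its own Darcy discharge and the transmissivities add.
Σ(K_i·b_i) = 25.6×12.0 + 1.48×3.44 + 0.113×4.84 = 312.8 m²/day.
Hydraulic gradient i = Δh / L = 0.856 / 808 = 0.001059.
Q = Σ(K_i·b_i) · W · i = 312.8 × 422 × 0.001059 = 139.9 m³/day.

140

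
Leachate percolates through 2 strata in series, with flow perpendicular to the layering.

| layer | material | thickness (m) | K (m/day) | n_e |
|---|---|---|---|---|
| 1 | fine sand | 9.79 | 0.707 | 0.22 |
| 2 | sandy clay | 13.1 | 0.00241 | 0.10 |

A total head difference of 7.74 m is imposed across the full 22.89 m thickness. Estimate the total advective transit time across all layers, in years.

With flow normal to the layers, continuity requires the same specific discharge q through every layer.
Σ(b_i/K_i) = 9.79/0.707 + 13.1/0.00241 = 5450 d.
q = Δh / Σ(b_i/K_i) = 7.74 / 5450 = 0.001420 m/day.
In each layer the seepage velocity is v_i = q/n_i, so the layer transit time is t_i = b_i·n_i / q:
  layer 1 (fine sand): t_1 = 9.79 × 0.22 / 0.001420 = 1516 d
  layer 2 (sandy clay): t_2 = 13.1 × 0.10 / 0.001420 = 922.3 d
Total t = Σ t_i = 2439 days = 6.677 years.

6.68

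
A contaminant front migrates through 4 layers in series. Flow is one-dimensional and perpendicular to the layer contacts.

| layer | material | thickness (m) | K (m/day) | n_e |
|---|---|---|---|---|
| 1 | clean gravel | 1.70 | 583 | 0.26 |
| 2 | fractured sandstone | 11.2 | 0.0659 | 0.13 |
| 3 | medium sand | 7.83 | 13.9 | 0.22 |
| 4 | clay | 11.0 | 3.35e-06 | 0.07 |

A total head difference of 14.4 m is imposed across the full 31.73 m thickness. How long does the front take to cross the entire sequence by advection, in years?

2740

With flow normal to the layers, continuity requires the same specific discharge q through every layer.
Σ(b_i/K_i) = 1.70/583 + 11.2/0.0659 + 7.83/13.9 + 11.0/3.35e-06 = 3.284e+06 d.
q = Δh / Σ(b_i/K_i) = 14.4 / 3.284e+06 = 4.385e-06 m/day.
In each layer the seepage velocity is v_i = q/n_i, so the layer transit time is t_i = b_i·n_i / q:
  layer 1 (clean gravel): t_1 = 1.70 × 0.26 / 4.385e-06 = 1.008e+05 d
  layer 2 (fractured sandstone): t_2 = 11.2 × 0.13 / 4.385e-06 = 3.320e+05 d
  layer 3 (medium sand): t_3 = 7.83 × 0.22 / 4.385e-06 = 3.928e+05 d
  layer 4 (clay): t_4 = 11.0 × 0.07 / 4.385e-06 = 1.756e+05 d
Total t = Σ t_i = 1.001e+06 days = 2741 years.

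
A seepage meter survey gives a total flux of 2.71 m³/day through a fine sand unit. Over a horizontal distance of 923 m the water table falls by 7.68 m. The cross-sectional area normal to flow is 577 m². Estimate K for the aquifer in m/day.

Hydraulic gradient i = Δh / L = 7.68 / 923 = 0.008321.
From Q = K·A·i, K = Q / (A·i) = 2.71 / (577.0 × 0.008321) = 0.5645 m/day.

0.564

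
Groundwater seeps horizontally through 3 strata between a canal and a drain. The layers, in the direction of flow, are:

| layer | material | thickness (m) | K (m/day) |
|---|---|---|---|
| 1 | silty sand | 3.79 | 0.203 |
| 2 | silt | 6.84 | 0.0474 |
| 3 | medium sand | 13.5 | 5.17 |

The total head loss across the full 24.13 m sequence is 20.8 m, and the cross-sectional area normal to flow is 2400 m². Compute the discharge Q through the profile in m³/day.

301

Flow is perpendicular to layering, so the layers act in series and the equivalent K is the thickness-weighted harmonic mean.
Total thickness L = 3.79 + 6.84 + 13.5 = 24.13 m.
Σ(b_i/K_i) = 3.79/0.203 + 6.84/0.0474 + 13.5/5.17 = 165.6 d.
K_eq = L / Σ(b_i/K_i) = 24.13 / 165.6 = 0.1457 m/day.
Q = K_eq · A · (Δh/L) = 0.1457 × 2400 × (20.8/24.13) = 301.5 m³/day.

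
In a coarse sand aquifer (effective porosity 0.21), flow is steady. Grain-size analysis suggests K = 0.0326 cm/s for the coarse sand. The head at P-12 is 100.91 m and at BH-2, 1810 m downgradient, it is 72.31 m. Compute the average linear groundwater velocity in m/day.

Convert K: 0.0326 cm/s × 864 = 28.17 m/day.
Hydraulic gradient i = (100.91 − 72.31) / 1810 = 28.6 / 1810 = 0.01580.
Darcy flux q = K · i = 28.17 × 0.01580 = 0.4451 m/day.
Seepage velocity v = q / n_e = 0.4451 / 0.21 = 2.119 m/day.

2.12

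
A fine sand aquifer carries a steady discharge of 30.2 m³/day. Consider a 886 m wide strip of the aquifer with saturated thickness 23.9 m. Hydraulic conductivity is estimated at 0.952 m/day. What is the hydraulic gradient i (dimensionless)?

Cross-sectional area A = 886 × 23.9 = 21175 m².
From Q = K·A·i, i = Q / (K·A) = 30.2 / (0.9520 × 21175) = 0.001498.

0.00150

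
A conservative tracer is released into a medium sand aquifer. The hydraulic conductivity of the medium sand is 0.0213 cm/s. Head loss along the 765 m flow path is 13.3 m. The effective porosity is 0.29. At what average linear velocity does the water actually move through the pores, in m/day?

1.10

Convert K: 0.0213 cm/s × 864 = 18.40 m/day.
Hydraulic gradient i = Δh / L = 13.3 / 765 = 0.01739.
Darcy flux q = K · i = 18.40 × 0.01739 = 0.3200 m/day.
Seepage velocity v = q / n_e = 0.3200 / 0.29 = 1.103 m/day.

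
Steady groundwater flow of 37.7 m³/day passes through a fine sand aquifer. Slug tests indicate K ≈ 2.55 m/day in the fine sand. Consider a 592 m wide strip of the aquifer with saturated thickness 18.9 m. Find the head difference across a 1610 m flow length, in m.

Cross-sectional area A = 592 × 18.9 = 11189 m².
From Q = K·A·i, i = Q / (K·A) = 37.7 / (2.550 × 11189) = 0.001321.
Head loss Δh = i · L = 0.001321 × 1610 = 2.127 m.

2.13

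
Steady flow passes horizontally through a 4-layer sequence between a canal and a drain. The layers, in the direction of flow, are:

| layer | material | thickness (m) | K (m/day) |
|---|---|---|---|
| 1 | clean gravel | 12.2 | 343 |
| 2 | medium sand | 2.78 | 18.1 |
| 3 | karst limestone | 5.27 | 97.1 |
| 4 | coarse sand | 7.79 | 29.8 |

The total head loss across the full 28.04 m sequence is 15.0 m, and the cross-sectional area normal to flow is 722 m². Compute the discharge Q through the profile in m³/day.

21500

Flow is perpendicular to layering, so the layers act in series and the equivalent K is the thickness-weighted harmonic mean.
Total thickness L = 12.2 + 2.78 + 5.27 + 7.79 = 28.04 m.
Σ(b_i/K_i) = 12.2/343 + 2.78/18.1 + 5.27/97.1 + 7.79/29.8 = 0.5048 d.
K_eq = L / Σ(b_i/K_i) = 28.04 / 0.5048 = 55.54 m/day.
Q = K_eq · A · (Δh/L) = 55.54 × 722 × (15.0/28.04) = 21452 m³/day.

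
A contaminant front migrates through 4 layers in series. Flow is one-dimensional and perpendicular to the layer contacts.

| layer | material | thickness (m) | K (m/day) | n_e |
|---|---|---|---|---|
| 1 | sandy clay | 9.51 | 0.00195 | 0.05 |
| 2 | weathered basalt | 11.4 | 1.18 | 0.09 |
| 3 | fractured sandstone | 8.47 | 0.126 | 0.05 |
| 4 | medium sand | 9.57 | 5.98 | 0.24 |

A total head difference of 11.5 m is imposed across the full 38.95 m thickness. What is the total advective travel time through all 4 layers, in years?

4.98

With flow normal to the layers, continuity requires the same specific discharge q through every layer.
Σ(b_i/K_i) = 9.51/0.00195 + 11.4/1.18 + 8.47/0.126 + 9.57/5.98 = 4955 d.
q = Δh / Σ(b_i/K_i) = 11.5 / 4955 = 0.002321 m/day.
In each layer the seepage velocity is v_i = q/n_i, so the layer transit time is t_i = b_i·n_i / q:
  layer 1 (sandy clay): t_1 = 9.51 × 0.05 / 0.002321 = 204.9 d
  layer 2 (weathered basalt): t_2 = 11.4 × 0.09 / 0.002321 = 442.1 d
  layer 3 (fractured sandstone): t_3 = 8.47 × 0.05 / 0.002321 = 182.5 d
  layer 4 (medium sand): t_4 = 9.57 × 0.24 / 0.002321 = 989.7 d
Total t = Σ t_i = 1819 days = 4.981 years.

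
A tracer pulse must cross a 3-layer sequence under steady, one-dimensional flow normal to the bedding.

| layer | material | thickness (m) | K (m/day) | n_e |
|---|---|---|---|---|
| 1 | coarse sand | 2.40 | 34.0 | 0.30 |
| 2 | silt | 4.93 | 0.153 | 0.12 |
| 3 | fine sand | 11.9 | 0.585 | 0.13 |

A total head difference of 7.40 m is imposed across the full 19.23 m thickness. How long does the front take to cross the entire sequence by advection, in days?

20.3

With flow normal to the layers, continuity requires the same specific discharge q through every layer.
Σ(b_i/K_i) = 2.40/34.0 + 4.93/0.153 + 11.9/0.585 = 52.63 d.
q = Δh / Σ(b_i/K_i) = 7.40 / 52.63 = 0.1406 m/day.
In each layer the seepage velocity is v_i = q/n_i, so the layer transit time is t_i = b_i·n_i / q:
  layer 1 (coarse sand): t_1 = 2.40 × 0.30 / 0.1406 = 5.121 d
  layer 2 (silt): t_2 = 4.93 × 0.12 / 0.1406 = 4.208 d
  layer 3 (fine sand): t_3 = 11.9 × 0.13 / 0.1406 = 11.00 d
Total t = Σ t_i = 20.33 days.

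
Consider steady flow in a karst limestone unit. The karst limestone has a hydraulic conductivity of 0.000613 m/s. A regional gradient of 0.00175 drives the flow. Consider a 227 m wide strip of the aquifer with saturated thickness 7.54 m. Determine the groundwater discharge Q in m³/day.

159

Convert K: 0.000613 m/s × 86400 = 52.96 m/day.
Cross-sectional area A = 227 × 7.54 = 1712 m².
Hydraulic gradient i = 0.00175.
Darcy's law: Q = K · A · i = 52.96 × 1712 × 0.001750 = 158.6 m³/day.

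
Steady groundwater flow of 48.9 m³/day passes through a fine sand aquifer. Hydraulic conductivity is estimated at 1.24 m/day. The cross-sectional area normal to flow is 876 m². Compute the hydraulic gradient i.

0.0450

From Q = K·A·i, i = Q / (K·A) = 48.9 / (1.240 × 876.0) = 0.04502.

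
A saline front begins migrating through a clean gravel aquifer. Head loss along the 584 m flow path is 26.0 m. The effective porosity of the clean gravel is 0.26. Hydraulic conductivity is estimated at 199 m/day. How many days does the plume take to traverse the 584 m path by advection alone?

Hydraulic gradient i = Δh / L = 26.0 / 584 = 0.04452.
Darcy flux q = K · i = 199.0 × 0.04452 = 8.860 m/day.
Seepage velocity v = q / n_e = 8.860 / 0.26 = 34.08 m/day.
Travel time t = L / v = 584 / 34.08 = 17.14 days.

17.1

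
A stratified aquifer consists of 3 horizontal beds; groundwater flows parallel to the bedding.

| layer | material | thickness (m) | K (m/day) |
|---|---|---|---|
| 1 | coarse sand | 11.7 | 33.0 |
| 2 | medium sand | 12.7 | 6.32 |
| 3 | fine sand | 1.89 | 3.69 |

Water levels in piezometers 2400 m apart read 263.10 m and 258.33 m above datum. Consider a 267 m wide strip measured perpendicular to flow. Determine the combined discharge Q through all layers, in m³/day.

Flow is parallel to layering, so each bed carries its own Darcy discharge and the transmissivities add.
Σ(K_i·b_i) = 33.0×11.7 + 6.32×12.7 + 3.69×1.89 = 473.3 m²/day.
Hydraulic gradient i = (263.10 − 258.33) / 2400 = 4.77 / 2400 = 0.001987.
Q = Σ(K_i·b_i) · W · i = 473.3 × 267 × 0.001987 = 251.2 m³/day.

251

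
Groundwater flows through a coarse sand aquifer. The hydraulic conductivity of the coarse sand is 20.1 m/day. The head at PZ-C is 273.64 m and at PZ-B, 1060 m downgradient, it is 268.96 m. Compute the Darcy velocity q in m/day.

0.0887

Hydraulic gradient i = (273.64 − 268.96) / 1060 = 4.68 / 1060 = 0.004415.
Specific discharge q = K · i = 20.10 × 0.004415 = 0.08874 m/day.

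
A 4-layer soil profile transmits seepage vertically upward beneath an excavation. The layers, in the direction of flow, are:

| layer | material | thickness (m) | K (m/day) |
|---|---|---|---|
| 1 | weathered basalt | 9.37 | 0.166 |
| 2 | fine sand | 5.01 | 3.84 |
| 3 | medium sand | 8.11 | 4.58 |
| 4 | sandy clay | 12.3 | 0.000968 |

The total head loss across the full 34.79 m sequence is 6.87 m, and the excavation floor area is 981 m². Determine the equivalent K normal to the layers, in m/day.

Flow is perpendicular to layering, so the layers act in series and the equivalent K is the thickness-weighted harmonic mean.
Total thickness L = 9.37 + 5.01 + 8.11 + 12.3 = 34.79 m.
Σ(b_i/K_i) = 9.37/0.166 + 5.01/3.84 + 8.11/4.58 + 12.3/0.000968 = 12766 d.
K_eq = L / Σ(b_i/K_i) = 34.79 / 12766 = 0.002725 m/day.

0.00273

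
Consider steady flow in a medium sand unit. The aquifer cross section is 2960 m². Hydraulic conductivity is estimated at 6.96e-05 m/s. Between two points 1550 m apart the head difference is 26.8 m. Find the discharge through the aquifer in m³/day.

308

Convert K: 6.96e-05 m/s × 86400 = 6.013 m/day.
Hydraulic gradient i = Δh / L = 26.8 / 1550 = 0.01729.
Darcy's law: Q = K · A · i = 6.013 × 2960 × 0.01729 = 307.8 m³/day.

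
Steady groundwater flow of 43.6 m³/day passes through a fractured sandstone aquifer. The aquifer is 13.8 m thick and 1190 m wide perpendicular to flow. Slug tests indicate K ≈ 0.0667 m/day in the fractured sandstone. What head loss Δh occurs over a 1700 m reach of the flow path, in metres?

Cross-sectional area A = 1190 × 13.8 = 16422 m².
From Q = K·A·i, i = Q / (K·A) = 43.6 / (0.06670 × 16422) = 0.03980.
Head loss Δh = i · L = 0.03980 × 1700 = 67.67 m.

67.7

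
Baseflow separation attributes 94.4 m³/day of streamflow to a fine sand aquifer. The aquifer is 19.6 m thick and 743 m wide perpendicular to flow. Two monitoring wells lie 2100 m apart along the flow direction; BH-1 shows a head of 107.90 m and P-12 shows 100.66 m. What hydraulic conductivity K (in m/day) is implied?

Cross-sectional area A = 743 × 19.6 = 14563 m².
Hydraulic gradient i = (107.90 − 100.66) / 2100 = 7.24 / 2100 = 0.003448.
From Q = K·A·i, K = Q / (A·i) = 94.4 / (14563 × 0.003448) = 1.880 m/day.

1.88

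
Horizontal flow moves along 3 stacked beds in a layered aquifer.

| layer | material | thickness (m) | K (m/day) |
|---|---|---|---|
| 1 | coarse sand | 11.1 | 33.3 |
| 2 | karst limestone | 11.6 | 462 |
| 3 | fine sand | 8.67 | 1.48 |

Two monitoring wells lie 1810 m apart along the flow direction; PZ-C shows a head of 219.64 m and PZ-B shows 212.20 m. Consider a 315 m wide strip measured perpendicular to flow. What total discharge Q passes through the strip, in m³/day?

Flow is parallel to layering, so each bed carries its own Darcy discharge and the transmissivities add.
Σ(K_i·b_i) = 33.3×11.1 + 462×11.6 + 1.48×8.67 = 5742 m²/day.
Hydraulic gradient i = (219.64 − 212.20) / 1810 = 7.44 / 1810 = 0.004110.
Q = Σ(K_i·b_i) · W · i = 5742 × 315 × 0.004110 = 7434 m³/day.

7430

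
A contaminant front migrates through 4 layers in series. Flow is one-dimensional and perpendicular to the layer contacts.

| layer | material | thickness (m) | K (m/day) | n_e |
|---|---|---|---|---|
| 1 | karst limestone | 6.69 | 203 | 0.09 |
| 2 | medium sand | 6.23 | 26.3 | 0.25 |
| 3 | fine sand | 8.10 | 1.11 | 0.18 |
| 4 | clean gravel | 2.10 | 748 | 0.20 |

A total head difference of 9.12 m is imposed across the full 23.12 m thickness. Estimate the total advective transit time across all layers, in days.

With flow normal to the layers, continuity requires the same specific discharge q through every layer.
Σ(b_i/K_i) = 6.69/203 + 6.23/26.3 + 8.10/1.11 + 2.10/748 = 7.570 d.
q = Δh / Σ(b_i/K_i) = 9.12 / 7.570 = 1.205 m/day.
In each layer the seepage velocity is v_i = q/n_i, so the layer transit time is t_i = b_i·n_i / q:
  layer 1 (karst limestone): t_1 = 6.69 × 0.09 / 1.205 = 0.4998 d
  layer 2 (medium sand): t_2 = 6.23 × 0.25 / 1.205 = 1.293 d
  layer 3 (fine sand): t_3 = 8.10 × 0.18 / 1.205 = 1.210 d
  layer 4 (clean gravel): t_4 = 2.10 × 0.20 / 1.205 = 0.3486 d
Total t = Σ t_i = 3.351 days.

3.35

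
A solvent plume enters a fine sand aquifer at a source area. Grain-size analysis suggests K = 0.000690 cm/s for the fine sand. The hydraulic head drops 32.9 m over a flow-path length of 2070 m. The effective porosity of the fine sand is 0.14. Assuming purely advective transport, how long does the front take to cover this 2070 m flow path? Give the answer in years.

Convert K: 0.000690 cm/s × 864 = 0.5962 m/day.
Hydraulic gradient i = Δh / L = 32.9 / 2070 = 0.01589.
Darcy flux q = K · i = 0.5962 × 0.01589 = 0.009475 m/day.
Seepage velocity v = q / n_e = 0.009475 / 0.14 = 0.06768 m/day.
Travel time t = L / v = 2070 / 0.06768 = 30585 days = 83.74 years.

83.7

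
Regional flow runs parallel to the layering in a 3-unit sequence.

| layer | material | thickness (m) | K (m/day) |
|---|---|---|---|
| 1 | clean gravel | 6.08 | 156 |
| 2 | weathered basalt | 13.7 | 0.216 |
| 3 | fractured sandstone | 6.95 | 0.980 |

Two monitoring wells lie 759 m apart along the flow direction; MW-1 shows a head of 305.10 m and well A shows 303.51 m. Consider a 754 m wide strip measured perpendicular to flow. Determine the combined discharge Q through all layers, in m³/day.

Flow is parallel to layering, so each bed carries its own Darcy discharge and the transmissivities add.
Σ(K_i·b_i) = 156×6.08 + 0.216×13.7 + 0.980×6.95 = 958.3 m²/day.
Hydraulic gradient i = (305.10 − 303.51) / 759 = 1.59 / 759 = 0.002095.
Q = Σ(K_i·b_i) · W · i = 958.3 × 754 × 0.002095 = 1514 m³/day.

1510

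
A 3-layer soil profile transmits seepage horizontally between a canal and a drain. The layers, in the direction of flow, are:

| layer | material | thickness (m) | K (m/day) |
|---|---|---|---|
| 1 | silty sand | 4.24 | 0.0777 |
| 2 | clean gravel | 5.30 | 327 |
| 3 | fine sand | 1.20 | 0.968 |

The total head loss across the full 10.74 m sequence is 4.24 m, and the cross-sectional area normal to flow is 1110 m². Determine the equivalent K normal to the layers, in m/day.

Flow is perpendicular to layering, so the layers act in series and the equivalent K is the thickness-weighted harmonic mean.
Total thickness L = 4.24 + 5.30 + 1.20 = 10.74 m.
Σ(b_i/K_i) = 4.24/0.0777 + 5.30/327 + 1.20/0.968 = 55.82 d.
K_eq = L / Σ(b_i/K_i) = 10.74 / 55.82 = 0.1924 m/day.

0.192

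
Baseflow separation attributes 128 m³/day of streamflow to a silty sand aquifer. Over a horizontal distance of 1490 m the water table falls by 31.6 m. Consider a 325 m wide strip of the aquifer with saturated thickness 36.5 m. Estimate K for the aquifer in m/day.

Cross-sectional area A = 325 × 36.5 = 11862 m².
Hydraulic gradient i = Δh / L = 31.6 / 1490 = 0.02121.
From Q = K·A·i, K = Q / (A·i) = 128 / (11862 × 0.02121) = 0.5088 m/day.

0.509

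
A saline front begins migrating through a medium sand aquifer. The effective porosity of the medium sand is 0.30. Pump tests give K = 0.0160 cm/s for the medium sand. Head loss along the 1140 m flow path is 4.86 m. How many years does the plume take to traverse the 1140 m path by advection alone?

15.9

Convert K: 0.0160 cm/s × 864 = 13.82 m/day.
Hydraulic gradient i = Δh / L = 4.86 / 1140 = 0.004263.
Darcy flux q = K · i = 13.82 × 0.004263 = 0.05893 m/day.
Seepage velocity v = q / n_e = 0.05893 / 0.30 = 0.1964 m/day.
Travel time t = L / v = 1140 / 0.1964 = 5803 days = 15.89 years.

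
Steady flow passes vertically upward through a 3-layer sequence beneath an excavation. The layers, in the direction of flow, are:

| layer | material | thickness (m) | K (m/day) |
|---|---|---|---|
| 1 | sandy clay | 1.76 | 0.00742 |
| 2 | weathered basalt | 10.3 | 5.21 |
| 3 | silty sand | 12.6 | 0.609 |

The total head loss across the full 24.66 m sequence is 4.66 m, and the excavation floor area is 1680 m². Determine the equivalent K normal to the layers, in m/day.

0.0949

Flow is perpendicular to layering, so the layers act in series and the equivalent K is the thickness-weighted harmonic mean.
Total thickness L = 1.76 + 10.3 + 12.6 = 24.66 m.
Σ(b_i/K_i) = 1.76/0.00742 + 10.3/5.21 + 12.6/0.609 = 259.9 d.
K_eq = L / Σ(b_i/K_i) = 24.66 / 259.9 = 0.09490 m/day.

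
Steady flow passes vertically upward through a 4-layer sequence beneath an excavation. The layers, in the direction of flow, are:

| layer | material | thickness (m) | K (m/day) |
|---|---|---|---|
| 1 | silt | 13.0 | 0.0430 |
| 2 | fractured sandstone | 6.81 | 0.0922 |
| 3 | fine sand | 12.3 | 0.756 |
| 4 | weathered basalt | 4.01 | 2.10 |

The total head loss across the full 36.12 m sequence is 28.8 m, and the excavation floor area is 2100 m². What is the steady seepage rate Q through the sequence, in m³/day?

153

Flow is perpendicular to layering, so the layers act in series and the equivalent K is the thickness-weighted harmonic mean.
Total thickness L = 13.0 + 6.81 + 12.3 + 4.01 = 36.12 m.
Σ(b_i/K_i) = 13.0/0.0430 + 6.81/0.0922 + 12.3/0.756 + 4.01/2.10 = 394.4 d.
K_eq = L / Σ(b_i/K_i) = 36.12 / 394.4 = 0.09159 m/day.
Q = K_eq · A · (Δh/L) = 0.09159 × 2100 × (28.8/36.12) = 153.4 m³/day.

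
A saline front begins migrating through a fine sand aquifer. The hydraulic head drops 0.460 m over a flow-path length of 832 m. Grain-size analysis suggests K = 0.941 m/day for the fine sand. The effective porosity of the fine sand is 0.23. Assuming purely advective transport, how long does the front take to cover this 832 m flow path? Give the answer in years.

1010

Hydraulic gradient i = Δh / L = 0.460 / 832 = 0.0005529.
Darcy flux q = K · i = 0.9410 × 0.0005529 = 0.0005203 m/day.
Seepage velocity v = q / n_e = 0.0005203 / 0.23 = 0.002262 m/day.
Travel time t = L / v = 832 / 0.002262 = 3.678e+05 days = 1007 years.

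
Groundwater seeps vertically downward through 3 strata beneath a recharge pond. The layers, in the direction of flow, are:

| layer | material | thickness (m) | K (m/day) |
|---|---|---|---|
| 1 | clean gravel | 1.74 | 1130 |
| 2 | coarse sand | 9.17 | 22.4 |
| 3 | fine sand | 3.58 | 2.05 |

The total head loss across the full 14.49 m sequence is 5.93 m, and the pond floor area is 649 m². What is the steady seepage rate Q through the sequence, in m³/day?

1780

Flow is perpendicular to layering, so the layers act in series and the equivalent K is the thickness-weighted harmonic mean.
Total thickness L = 1.74 + 9.17 + 3.58 = 14.49 m.
Σ(b_i/K_i) = 1.74/1130 + 9.17/22.4 + 3.58/2.05 = 2.157 d.
K_eq = L / Σ(b_i/K_i) = 14.49 / 2.157 = 6.717 m/day.
Q = K_eq · A · (Δh/L) = 6.717 × 649 × (5.93/14.49) = 1784 m³/day.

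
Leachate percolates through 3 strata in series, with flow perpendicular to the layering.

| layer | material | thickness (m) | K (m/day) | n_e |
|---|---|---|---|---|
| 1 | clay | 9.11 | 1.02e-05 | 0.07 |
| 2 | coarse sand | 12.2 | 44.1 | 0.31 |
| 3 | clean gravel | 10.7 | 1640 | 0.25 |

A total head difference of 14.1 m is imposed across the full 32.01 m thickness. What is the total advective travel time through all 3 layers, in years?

1230

With flow normal to the layers, continuity requires the same specific discharge q through every layer.
Σ(b_i/K_i) = 9.11/1.02e-05 + 12.2/44.1 + 10.7/1640 = 8.931e+05 d.
q = Δh / Σ(b_i/K_i) = 14.1 / 8.931e+05 = 1.579e-05 m/day.
In each layer the seepage velocity is v_i = q/n_i, so the layer transit time is t_i = b_i·n_i / q:
  layer 1 (clay): t_1 = 9.11 × 0.07 / 1.579e-05 = 40394 d
  layer 2 (coarse sand): t_2 = 12.2 × 0.31 / 1.579e-05 = 2.396e+05 d
  layer 3 (clean gravel): t_3 = 10.7 × 0.25 / 1.579e-05 = 1.694e+05 d
Total t = Σ t_i = 4.494e+05 days = 1230 years.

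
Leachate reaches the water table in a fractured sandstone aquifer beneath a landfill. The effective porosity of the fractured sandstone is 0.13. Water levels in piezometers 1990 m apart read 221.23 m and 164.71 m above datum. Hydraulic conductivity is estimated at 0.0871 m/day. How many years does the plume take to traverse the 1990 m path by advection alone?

286

Hydraulic gradient i = (221.23 − 164.71) / 1990 = 56.52 / 1990 = 0.02840.
Darcy flux q = K · i = 0.08710 × 0.02840 = 0.002474 m/day.
Seepage velocity v = q / n_e = 0.002474 / 0.13 = 0.01903 m/day.
Travel time t = L / v = 1990 / 0.01903 = 1.046e+05 days = 286.3 years.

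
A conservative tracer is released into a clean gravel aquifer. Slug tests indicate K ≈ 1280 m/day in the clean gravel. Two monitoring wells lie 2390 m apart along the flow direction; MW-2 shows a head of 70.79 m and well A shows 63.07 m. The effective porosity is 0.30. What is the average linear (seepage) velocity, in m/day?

13.8

Hydraulic gradient i = (70.79 − 63.07) / 2390 = 7.72 / 2390 = 0.003230.
Darcy flux q = K · i = 1280 × 0.003230 = 4.135 m/day.
Seepage velocity v = q / n_e = 4.135 / 0.30 = 13.78 m/day.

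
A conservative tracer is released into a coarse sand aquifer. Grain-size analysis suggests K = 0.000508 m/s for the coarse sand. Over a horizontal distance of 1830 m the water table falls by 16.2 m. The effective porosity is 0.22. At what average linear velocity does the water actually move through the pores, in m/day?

Convert K: 0.000508 m/s × 86400 = 43.89 m/day.
Hydraulic gradient i = Δh / L = 16.2 / 1830 = 0.008852.
Darcy flux q = K · i = 43.89 × 0.008852 = 0.3885 m/day.
Seepage velocity v = q / n_e = 0.3885 / 0.22 = 1.766 m/day.

1.77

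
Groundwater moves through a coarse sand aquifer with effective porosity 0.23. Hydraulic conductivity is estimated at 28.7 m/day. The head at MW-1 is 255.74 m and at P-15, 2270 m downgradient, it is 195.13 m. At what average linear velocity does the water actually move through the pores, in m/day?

3.33

Hydraulic gradient i = (255.74 − 195.13) / 2270 = 60.61 / 2270 = 0.02670.
Darcy flux q = K · i = 28.70 × 0.02670 = 0.7663 m/day.
Seepage velocity v = q / n_e = 0.7663 / 0.23 = 3.332 m/day.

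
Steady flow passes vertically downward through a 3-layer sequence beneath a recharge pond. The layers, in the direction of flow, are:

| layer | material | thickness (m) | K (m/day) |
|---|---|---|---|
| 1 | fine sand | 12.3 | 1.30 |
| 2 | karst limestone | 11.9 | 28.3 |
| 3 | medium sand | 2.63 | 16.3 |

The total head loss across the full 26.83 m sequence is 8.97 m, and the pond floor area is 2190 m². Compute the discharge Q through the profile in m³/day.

Flow is perpendicular to layering, so the layers act in series and the equivalent K is the thickness-weighted harmonic mean.
Total thickness L = 12.3 + 11.9 + 2.63 = 26.83 m.
Σ(b_i/K_i) = 12.3/1.30 + 11.9/28.3 + 2.63/16.3 = 10.04 d.
K_eq = L / Σ(b_i/K_i) = 26.83 / 10.04 = 2.671 m/day.
Q = K_eq · A · (Δh/L) = 2.671 × 2190 × (8.97/26.83) = 1956 m³/day.

1960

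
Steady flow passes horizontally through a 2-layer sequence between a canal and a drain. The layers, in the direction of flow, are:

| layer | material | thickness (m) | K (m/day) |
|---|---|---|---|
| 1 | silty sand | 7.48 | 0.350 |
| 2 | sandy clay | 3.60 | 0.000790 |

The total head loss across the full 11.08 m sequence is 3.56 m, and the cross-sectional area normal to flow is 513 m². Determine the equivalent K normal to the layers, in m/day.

0.00242

Flow is perpendicular to layering, so the layers act in series and the equivalent K is the thickness-weighted harmonic mean.
Total thickness L = 7.48 + 3.60 = 11.08 m.
Σ(b_i/K_i) = 7.48/0.350 + 3.60/0.000790 = 4578 d.
K_eq = L / Σ(b_i/K_i) = 11.08 / 4578 = 0.002420 m/day.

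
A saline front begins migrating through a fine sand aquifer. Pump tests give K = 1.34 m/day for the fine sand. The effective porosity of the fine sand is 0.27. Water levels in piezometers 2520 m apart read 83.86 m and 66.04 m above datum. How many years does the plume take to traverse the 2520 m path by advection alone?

Hydraulic gradient i = (83.86 − 66.04) / 2520 = 17.82 / 2520 = 0.007071.
Darcy flux q = K · i = 1.340 × 0.007071 = 0.009476 m/day.
Seepage velocity v = q / n_e = 0.009476 / 0.27 = 0.03510 m/day.
Travel time t = L / v = 2520 / 0.03510 = 71805 days = 196.6 years.

197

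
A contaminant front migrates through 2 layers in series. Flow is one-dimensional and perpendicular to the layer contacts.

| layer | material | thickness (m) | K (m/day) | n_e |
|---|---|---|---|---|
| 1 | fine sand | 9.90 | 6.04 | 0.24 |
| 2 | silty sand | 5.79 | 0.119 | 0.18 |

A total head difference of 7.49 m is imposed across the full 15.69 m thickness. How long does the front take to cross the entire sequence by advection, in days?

23.0

With flow normal to the layers, continuity requires the same specific discharge q through every layer.
Σ(b_i/K_i) = 9.90/6.04 + 5.79/0.119 = 50.29 d.
q = Δh / Σ(b_i/K_i) = 7.49 / 50.29 = 0.1489 m/day.
In each layer the seepage velocity is v_i = q/n_i, so the layer transit time is t_i = b_i·n_i / q:
  layer 1 (fine sand): t_1 = 9.90 × 0.24 / 0.1489 = 15.95 d
  layer 2 (silty sand): t_2 = 5.79 × 0.18 / 0.1489 = 6.998 d
Total t = Σ t_i = 22.95 days.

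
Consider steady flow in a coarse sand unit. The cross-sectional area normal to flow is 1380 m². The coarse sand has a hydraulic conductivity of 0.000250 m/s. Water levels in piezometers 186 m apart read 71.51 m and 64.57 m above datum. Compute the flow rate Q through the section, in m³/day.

1110

Convert K: 0.000250 m/s × 86400 = 21.60 m/day.
Hydraulic gradient i = (71.51 − 64.57) / 186 = 6.94 / 186 = 0.03731.
Darcy's law: Q = K · A · i = 21.60 × 1380 × 0.03731 = 1112 m³/day.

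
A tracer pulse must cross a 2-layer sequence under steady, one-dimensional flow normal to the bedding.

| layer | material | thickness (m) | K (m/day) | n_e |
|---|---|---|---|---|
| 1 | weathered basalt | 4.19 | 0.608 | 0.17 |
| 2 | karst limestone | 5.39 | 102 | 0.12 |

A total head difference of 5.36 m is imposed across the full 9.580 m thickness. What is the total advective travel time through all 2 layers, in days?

With flow normal to the layers, continuity requires the same specific discharge q through every layer.
Σ(b_i/K_i) = 4.19/0.608 + 5.39/102 = 6.944 d.
q = Δh / Σ(b_i/K_i) = 5.36 / 6.944 = 0.7719 m/day.
In each layer the seepage velocity is v_i = q/n_i, so the layer transit time is t_i = b_i·n_i / q:
  layer 1 (weathered basalt): t_1 = 4.19 × 0.17 / 0.7719 = 0.9228 d
  layer 2 (karst limestone): t_2 = 5.39 × 0.12 / 0.7719 = 0.8380 d
Total t = Σ t_i = 1.761 days.

1.76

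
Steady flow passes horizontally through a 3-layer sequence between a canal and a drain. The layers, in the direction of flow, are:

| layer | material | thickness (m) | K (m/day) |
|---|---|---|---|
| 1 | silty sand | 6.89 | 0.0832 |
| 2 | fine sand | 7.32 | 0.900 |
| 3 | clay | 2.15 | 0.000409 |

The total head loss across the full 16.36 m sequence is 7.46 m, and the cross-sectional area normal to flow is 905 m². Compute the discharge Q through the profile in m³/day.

Flow is perpendicular to layering, so the layers act in series and the equivalent K is the thickness-weighted harmonic mean.
Total thickness L = 6.89 + 7.32 + 2.15 = 16.36 m.
Σ(b_i/K_i) = 6.89/0.0832 + 7.32/0.900 + 2.15/0.000409 = 5348 d.
K_eq = L / Σ(b_i/K_i) = 16.36 / 5348 = 0.003059 m/day.
Q = K_eq · A · (Δh/L) = 0.003059 × 905 × (7.46/16.36) = 1.262 m³/day.

1.26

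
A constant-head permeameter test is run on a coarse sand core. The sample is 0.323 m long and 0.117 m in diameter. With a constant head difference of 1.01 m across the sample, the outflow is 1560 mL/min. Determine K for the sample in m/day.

66.8

Cross-sectional area A = π·(d/2)² = π × (0.117/2)² = 0.01075 m².
Convert discharge: 1560 mL/min = 2.600e-05 m³/s.
Darcy's law rearranged: K = Q·L / (A·Δh) = 2.600e-05 × 0.323 / (0.01075 × 1.01) = 0.0007734 m/s = 66.82 m/day.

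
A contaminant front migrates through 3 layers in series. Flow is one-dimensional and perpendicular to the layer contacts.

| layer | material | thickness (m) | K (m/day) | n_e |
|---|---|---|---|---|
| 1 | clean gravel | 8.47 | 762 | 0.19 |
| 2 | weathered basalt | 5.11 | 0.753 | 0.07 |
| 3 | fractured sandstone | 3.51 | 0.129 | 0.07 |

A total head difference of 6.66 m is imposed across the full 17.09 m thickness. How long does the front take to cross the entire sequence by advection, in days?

With flow normal to the layers, continuity requires the same specific discharge q through every layer.
Σ(b_i/K_i) = 8.47/762 + 5.11/0.753 + 3.51/0.129 = 34.01 d.
q = Δh / Σ(b_i/K_i) = 6.66 / 34.01 = 0.1958 m/day.
In each layer the seepage velocity is v_i = q/n_i, so the layer transit time is t_i = b_i·n_i / q:
  layer 1 (clean gravel): t_1 = 8.47 × 0.19 / 0.1958 = 8.217 d
  layer 2 (weathered basalt): t_2 = 5.11 × 0.07 / 0.1958 = 1.826 d
  layer 3 (fractured sandstone): t_3 = 3.51 × 0.07 / 0.1958 = 1.255 d
Total t = Σ t_i = 11.30 days.

11.3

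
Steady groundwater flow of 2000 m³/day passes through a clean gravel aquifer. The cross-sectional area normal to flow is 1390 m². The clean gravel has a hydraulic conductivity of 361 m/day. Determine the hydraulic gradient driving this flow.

From Q = K·A·i, i = Q / (K·A) = 2000 / (361.0 × 1390) = 0.003986.

0.00399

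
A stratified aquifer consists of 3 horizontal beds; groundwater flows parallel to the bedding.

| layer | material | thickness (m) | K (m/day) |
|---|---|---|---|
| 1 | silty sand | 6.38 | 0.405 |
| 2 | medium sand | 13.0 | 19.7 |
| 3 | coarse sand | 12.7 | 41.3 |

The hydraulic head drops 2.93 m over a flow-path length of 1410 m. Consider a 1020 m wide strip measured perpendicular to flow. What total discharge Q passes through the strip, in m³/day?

Flow is parallel to layering, so each bed carries its own Darcy discharge and the transmissivities add.
Σ(K_i·b_i) = 0.405×6.38 + 19.7×13.0 + 41.3×12.7 = 783.2 m²/day.
Hydraulic gradient i = Δh / L = 2.93 / 1410 = 0.002078.
Q = Σ(K_i·b_i) · W · i = 783.2 × 1020 × 0.002078 = 1660 m³/day.

1660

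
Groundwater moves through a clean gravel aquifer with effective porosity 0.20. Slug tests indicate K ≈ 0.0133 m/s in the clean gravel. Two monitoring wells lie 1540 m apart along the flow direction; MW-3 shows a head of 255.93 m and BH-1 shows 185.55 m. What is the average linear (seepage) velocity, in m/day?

Convert K: 0.0133 m/s × 86400 = 1149 m/day.
Hydraulic gradient i = (255.93 − 185.55) / 1540 = 70.38 / 1540 = 0.04570.
Darcy flux q = K · i = 1149 × 0.04570 = 52.52 m/day.
Seepage velocity v = q / n_e = 52.52 / 0.20 = 262.6 m/day.

263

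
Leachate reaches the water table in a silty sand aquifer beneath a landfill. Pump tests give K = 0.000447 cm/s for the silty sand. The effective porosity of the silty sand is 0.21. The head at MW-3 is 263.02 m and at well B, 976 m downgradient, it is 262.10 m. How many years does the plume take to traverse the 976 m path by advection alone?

Convert K: 0.000447 cm/s × 864 = 0.3862 m/day.
Hydraulic gradient i = (263.02 − 262.10) / 976 = 0.92 / 976 = 0.0009426.
Darcy flux q = K · i = 0.3862 × 0.0009426 = 0.0003640 m/day.
Seepage velocity v = q / n_e = 0.0003640 / 0.21 = 0.001734 m/day.
Travel time t = L / v = 976 / 0.001734 = 5.630e+05 days = 1541 years.

1540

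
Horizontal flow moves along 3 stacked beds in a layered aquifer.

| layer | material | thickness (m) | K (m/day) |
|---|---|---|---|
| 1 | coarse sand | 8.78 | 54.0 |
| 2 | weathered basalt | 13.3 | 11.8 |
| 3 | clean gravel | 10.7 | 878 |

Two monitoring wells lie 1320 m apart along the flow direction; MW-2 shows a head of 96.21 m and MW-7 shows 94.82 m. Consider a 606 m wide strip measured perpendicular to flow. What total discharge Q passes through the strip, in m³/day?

Flow is parallel to layering, so each bed carries its own Darcy discharge and the transmissivities add.
Σ(K_i·b_i) = 54.0×8.78 + 11.8×13.3 + 878×10.7 = 10026 m²/day.
Hydraulic gradient i = (96.21 − 94.82) / 1320 = 1.39 / 1320 = 0.001053.
Q = Σ(K_i·b_i) · W · i = 10026 × 606 × 0.001053 = 6398 m³/day.

6400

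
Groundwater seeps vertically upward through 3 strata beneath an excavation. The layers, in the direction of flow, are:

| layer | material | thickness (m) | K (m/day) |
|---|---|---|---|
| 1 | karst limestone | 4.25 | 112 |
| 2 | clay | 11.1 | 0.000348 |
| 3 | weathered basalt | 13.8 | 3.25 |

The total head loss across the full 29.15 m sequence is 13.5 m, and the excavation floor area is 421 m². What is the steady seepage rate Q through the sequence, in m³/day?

0.178

Flow is perpendicular to layering, so the layers act in series and the equivalent K is the thickness-weighted harmonic mean.
Total thickness L = 4.25 + 11.1 + 13.8 = 29.15 m.
Σ(b_i/K_i) = 4.25/112 + 11.1/0.000348 + 13.8/3.25 = 31901 d.
K_eq = L / Σ(b_i/K_i) = 29.15 / 31901 = 0.0009138 m/day.
Q = K_eq · A · (Δh/L) = 0.0009138 × 421 × (13.5/29.15) = 0.1782 m³/day.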